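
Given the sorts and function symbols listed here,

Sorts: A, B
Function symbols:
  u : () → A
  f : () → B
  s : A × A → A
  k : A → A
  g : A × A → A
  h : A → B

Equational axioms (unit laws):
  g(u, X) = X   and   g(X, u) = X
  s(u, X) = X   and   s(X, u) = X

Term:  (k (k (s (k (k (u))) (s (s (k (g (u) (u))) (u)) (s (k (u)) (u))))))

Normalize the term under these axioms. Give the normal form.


normal form = (k (k (s (k (k (u))) (s (k (u)) (k (u))))))

1. (k (k (s (k (k (u))) (s (s (k (g (u) (u))) (u)) (s (k (u)) (u))))))  →  (k (k (s (k (k (u))) (s (k (g (u) (u))) (s (k (u)) (u))))))
2. (k (k (s (k (k (u))) (s (k (g (u) (u))) (s (k (u)) (u))))))  →  (k (k (s (k (k (u))) (s (k (u)) (s (k (u)) (u))))))
3. (k (k (s (k (k (u))) (s (k (u)) (s (k (u)) (u))))))  →  (k (k (s (k (k (u))) (s (k (u)) (k (u))))))


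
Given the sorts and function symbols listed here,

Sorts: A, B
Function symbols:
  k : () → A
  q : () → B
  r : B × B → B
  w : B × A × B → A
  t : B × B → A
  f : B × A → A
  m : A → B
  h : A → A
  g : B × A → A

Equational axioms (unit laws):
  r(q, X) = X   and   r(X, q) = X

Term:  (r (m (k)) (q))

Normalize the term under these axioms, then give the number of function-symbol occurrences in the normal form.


size = 2

1. (r (m (k)) (q))  →  (m (k))
normal form: (m (k))


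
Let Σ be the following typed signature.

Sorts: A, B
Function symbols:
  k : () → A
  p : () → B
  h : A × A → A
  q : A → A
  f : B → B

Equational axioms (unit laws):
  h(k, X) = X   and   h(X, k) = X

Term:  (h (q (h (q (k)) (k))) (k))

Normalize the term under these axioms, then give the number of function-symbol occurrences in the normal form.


size = 3

1. (h (q (h (q (k)) (k))) (k))  →  (q (h (q (k)) (k)))
2. (q (h (q (k)) (k)))  →  (q (q (k)))
normal form: (q (q (k)))


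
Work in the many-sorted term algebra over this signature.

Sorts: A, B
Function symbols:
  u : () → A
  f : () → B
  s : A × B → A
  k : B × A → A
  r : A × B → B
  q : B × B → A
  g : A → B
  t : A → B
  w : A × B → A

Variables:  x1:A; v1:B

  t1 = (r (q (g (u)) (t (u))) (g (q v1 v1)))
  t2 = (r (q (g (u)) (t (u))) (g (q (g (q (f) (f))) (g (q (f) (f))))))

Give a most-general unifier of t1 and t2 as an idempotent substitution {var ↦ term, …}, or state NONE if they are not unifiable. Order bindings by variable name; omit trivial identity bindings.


{v1 ↦ (g (q (f) (f)))}


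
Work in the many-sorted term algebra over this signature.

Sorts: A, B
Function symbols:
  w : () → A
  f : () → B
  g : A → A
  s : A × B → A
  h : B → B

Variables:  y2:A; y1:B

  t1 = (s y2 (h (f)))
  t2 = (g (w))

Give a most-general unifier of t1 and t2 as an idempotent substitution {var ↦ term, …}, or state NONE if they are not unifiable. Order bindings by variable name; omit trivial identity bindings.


head clash or occurs-check failure — not unifiable

NONE (not unifiable)


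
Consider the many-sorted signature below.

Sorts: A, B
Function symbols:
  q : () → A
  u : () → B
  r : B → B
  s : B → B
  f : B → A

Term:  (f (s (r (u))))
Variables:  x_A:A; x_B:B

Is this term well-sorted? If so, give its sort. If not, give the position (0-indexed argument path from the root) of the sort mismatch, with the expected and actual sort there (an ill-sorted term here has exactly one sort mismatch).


well-sorted; sort = A

      (u) : B
    (r (u)) : B
  (s (r (u))) : B
(f (s (r (u)))) : A


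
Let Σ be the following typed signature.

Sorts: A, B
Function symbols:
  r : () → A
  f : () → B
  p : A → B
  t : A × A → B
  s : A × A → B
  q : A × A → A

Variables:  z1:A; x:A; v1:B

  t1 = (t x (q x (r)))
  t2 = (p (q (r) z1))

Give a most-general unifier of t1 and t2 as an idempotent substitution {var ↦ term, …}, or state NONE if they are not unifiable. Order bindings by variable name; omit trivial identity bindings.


NONE (not unifiable)

head clash or occurs-check failure — not unifiable


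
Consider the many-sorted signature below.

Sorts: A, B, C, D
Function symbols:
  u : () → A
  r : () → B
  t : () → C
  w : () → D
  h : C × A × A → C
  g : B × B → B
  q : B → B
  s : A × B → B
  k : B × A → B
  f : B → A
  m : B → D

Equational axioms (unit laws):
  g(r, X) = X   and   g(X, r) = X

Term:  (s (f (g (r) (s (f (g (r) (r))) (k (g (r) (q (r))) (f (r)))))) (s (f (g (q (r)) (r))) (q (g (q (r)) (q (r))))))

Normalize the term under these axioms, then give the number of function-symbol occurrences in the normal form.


1. (s (f (g (r) (s (f (g (r) (r))) (k (g (r) (q (r))) (f (r)))))) (s (f (g (q (r)) (r))) (q (g (q (r)) (q (r))))))  →  (s (f (s (f (g (r) (r))) (k (g (r) (q (r))) (f (r))))) (s (f (g (q (r)) (r))) (q (g (q (r)) (q (r))))))
2. (s (f (s (f (g (r) (r))) (k (g (r) (q (r))) (f (r))))) (s (f (g (q (r)) (r))) (q (g (q (r)) (q (r))))))  →  (s (f (s (f (r)) (k (g (r) (q (r))) (f (r))))) (s (f (g (q (r)) (r))) (q (g (q (r)) (q (r))))))
3. (s (f (s (f (r)) (k (g (r) (q (r))) (f (r))))) (s (f (g (q (r)) (r))) (q (g (q (r)) (q (r))))))  →  (s (f (s (f (r)) (k (q (r)) (f (r))))) (s (f (g (q (r)) (r))) (q (g (q (r)) (q (r))))))
4. (s (f (s (f (r)) (k (q (r)) (f (r))))) (s (f (g (q (r)) (r))) (q (g (q (r)) (q (r))))))  →  (s (f (s (f (r)) (k (q (r)) (f (r))))) (s (f (q (r))) (q (g (q (r)) (q (r))))))
normal form: (s (f (s (f (r)) (k (q (r)) (f (r))))) (s (f (q (r))) (q (g (q (r)) (q (r))))))

size = 20


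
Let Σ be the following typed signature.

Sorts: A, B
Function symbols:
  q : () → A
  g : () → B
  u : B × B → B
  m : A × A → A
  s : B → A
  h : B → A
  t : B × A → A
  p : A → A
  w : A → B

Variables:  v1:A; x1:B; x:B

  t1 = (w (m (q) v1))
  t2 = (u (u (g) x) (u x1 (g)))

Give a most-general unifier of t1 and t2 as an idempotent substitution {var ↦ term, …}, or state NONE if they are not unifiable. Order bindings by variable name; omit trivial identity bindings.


head clash or occurs-check failure — not unifiable

NONE (not unifiable)


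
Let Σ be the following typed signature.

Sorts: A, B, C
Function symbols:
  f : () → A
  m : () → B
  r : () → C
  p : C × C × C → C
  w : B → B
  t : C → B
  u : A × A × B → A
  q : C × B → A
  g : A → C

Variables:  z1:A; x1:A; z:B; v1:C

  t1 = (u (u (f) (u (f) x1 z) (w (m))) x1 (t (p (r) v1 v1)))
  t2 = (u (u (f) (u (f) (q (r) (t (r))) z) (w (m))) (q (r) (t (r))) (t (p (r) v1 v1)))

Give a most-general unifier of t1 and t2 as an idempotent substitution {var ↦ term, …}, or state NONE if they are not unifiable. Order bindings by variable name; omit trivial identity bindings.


{x1 ↦ (q (r) (t (r)))}


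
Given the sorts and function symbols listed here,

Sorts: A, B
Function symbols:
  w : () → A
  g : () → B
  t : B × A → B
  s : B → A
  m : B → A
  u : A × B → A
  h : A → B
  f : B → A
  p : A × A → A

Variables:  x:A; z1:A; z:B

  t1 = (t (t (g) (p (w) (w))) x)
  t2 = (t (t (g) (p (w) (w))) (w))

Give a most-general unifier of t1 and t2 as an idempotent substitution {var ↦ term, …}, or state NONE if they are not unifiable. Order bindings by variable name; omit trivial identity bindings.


{x ↦ (w)}


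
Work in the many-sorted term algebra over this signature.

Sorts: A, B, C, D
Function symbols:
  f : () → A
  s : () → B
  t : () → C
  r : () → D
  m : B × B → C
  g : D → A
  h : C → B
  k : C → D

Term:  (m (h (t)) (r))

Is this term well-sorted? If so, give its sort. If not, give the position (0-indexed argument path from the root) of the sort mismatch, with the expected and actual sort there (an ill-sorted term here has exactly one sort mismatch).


    (t) : C
  (h (t)) : B
  (r) : D
(m (h (t)) (r)) : ✗ arg 1 at [1] has sort D, expected B

ill-sorted at position [1]: expected B, got D


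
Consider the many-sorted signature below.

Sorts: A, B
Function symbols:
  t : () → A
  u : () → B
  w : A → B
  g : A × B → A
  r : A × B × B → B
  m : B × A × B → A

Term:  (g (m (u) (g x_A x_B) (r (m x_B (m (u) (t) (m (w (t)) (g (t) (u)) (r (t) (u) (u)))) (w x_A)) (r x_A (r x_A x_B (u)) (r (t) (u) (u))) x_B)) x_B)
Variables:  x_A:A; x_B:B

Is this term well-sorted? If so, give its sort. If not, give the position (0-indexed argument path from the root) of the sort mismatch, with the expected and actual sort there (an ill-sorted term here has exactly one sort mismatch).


    (u) : B
      x_A : A
      x_B : B
    (g x_A x_B) : A
        x_B : B
          (u) : B
          (t) : A
              (t) : A
            (w (t)) : B
              (t) : A
              (u) : B
            (g (t) (u)) : A
              (t) : A
              (u) : B
              (u) : B
            (r (t) (u) (u)) : B
          (m (w (t)) (g (t) (u)) (r (t) (u) (u))) : A
        (m (u) (t) (m (w (t)) (g (t) (u)) (r (t) (u) (u)))) : ✗ arg 2 at [0, 2, 0, 1, 2] has sort A, expected B
          x_A : A
        (w x_A) : B
        x_A : A
          x_A : A
          x_B : B
          (u) : B
        (r x_A x_B (u)) : B
          (t) : A
          (u) : B
          (u) : B
        (r (t) (u) (u)) : B
      (r x_A (r x_A x_B (u)) (r (t) (u) (u))) : B
      x_B : B
  x_B : B

ill-sorted at position [0, 2, 0, 1, 2]: expected B, got A


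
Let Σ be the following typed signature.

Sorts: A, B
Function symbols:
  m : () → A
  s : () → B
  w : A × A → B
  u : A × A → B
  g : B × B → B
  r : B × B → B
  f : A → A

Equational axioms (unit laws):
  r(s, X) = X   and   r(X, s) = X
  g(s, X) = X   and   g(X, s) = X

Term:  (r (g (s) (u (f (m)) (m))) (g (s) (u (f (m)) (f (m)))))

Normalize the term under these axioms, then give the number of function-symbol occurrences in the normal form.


1. (r (g (s) (u (f (m)) (m))) (g (s) (u (f (m)) (f (m)))))  →  (r (u (f (m)) (m)) (g (s) (u (f (m)) (f (m)))))
2. (r (u (f (m)) (m)) (g (s) (u (f (m)) (f (m)))))  →  (r (u (f (m)) (m)) (u (f (m)) (f (m))))
normal form: (r (u (f (m)) (m)) (u (f (m)) (f (m))))

size = 10


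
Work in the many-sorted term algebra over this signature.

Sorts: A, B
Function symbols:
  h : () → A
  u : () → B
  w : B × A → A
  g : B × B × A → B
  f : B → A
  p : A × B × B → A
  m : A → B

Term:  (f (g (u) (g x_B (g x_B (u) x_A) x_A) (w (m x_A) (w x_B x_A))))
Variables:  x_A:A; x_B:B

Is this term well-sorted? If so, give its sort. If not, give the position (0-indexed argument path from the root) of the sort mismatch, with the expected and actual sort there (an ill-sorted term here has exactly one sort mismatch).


    (u) : B
      x_B : B
        x_B : B
        (u) : B
        x_A : A
      (g x_B (u) x_A) : B
      x_A : A
    (g x_B (g x_B (u) x_A) x_A) : B
        x_A : A
      (m x_A) : B
        x_B : B
        x_A : A
      (w x_B x_A) : A
    (w (m x_A) (w x_B x_A)) : A
  (g (u) (g x_B (g x_B (u) x_A) x_A) (w (m x_A) (w x_B x_A))) : B
(f (g (u) (g x_B (g x_B (u) x_A) x_A) (w (m x_A) (w x_B x_A)))) : A

well-sorted; sort = A


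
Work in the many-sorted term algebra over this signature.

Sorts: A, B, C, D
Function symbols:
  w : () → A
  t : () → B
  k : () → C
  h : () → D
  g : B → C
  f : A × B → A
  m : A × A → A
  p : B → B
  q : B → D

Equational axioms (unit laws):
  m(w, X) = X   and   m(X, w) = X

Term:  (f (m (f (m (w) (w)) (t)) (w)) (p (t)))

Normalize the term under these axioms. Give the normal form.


normal form = (f (f (w) (t)) (p (t)))

1. (f (m (f (m (w) (w)) (t)) (w)) (p (t)))  →  (f (f (m (w) (w)) (t)) (p (t)))
2. (f (f (m (w) (w)) (t)) (p (t)))  →  (f (f (w) (t)) (p (t)))


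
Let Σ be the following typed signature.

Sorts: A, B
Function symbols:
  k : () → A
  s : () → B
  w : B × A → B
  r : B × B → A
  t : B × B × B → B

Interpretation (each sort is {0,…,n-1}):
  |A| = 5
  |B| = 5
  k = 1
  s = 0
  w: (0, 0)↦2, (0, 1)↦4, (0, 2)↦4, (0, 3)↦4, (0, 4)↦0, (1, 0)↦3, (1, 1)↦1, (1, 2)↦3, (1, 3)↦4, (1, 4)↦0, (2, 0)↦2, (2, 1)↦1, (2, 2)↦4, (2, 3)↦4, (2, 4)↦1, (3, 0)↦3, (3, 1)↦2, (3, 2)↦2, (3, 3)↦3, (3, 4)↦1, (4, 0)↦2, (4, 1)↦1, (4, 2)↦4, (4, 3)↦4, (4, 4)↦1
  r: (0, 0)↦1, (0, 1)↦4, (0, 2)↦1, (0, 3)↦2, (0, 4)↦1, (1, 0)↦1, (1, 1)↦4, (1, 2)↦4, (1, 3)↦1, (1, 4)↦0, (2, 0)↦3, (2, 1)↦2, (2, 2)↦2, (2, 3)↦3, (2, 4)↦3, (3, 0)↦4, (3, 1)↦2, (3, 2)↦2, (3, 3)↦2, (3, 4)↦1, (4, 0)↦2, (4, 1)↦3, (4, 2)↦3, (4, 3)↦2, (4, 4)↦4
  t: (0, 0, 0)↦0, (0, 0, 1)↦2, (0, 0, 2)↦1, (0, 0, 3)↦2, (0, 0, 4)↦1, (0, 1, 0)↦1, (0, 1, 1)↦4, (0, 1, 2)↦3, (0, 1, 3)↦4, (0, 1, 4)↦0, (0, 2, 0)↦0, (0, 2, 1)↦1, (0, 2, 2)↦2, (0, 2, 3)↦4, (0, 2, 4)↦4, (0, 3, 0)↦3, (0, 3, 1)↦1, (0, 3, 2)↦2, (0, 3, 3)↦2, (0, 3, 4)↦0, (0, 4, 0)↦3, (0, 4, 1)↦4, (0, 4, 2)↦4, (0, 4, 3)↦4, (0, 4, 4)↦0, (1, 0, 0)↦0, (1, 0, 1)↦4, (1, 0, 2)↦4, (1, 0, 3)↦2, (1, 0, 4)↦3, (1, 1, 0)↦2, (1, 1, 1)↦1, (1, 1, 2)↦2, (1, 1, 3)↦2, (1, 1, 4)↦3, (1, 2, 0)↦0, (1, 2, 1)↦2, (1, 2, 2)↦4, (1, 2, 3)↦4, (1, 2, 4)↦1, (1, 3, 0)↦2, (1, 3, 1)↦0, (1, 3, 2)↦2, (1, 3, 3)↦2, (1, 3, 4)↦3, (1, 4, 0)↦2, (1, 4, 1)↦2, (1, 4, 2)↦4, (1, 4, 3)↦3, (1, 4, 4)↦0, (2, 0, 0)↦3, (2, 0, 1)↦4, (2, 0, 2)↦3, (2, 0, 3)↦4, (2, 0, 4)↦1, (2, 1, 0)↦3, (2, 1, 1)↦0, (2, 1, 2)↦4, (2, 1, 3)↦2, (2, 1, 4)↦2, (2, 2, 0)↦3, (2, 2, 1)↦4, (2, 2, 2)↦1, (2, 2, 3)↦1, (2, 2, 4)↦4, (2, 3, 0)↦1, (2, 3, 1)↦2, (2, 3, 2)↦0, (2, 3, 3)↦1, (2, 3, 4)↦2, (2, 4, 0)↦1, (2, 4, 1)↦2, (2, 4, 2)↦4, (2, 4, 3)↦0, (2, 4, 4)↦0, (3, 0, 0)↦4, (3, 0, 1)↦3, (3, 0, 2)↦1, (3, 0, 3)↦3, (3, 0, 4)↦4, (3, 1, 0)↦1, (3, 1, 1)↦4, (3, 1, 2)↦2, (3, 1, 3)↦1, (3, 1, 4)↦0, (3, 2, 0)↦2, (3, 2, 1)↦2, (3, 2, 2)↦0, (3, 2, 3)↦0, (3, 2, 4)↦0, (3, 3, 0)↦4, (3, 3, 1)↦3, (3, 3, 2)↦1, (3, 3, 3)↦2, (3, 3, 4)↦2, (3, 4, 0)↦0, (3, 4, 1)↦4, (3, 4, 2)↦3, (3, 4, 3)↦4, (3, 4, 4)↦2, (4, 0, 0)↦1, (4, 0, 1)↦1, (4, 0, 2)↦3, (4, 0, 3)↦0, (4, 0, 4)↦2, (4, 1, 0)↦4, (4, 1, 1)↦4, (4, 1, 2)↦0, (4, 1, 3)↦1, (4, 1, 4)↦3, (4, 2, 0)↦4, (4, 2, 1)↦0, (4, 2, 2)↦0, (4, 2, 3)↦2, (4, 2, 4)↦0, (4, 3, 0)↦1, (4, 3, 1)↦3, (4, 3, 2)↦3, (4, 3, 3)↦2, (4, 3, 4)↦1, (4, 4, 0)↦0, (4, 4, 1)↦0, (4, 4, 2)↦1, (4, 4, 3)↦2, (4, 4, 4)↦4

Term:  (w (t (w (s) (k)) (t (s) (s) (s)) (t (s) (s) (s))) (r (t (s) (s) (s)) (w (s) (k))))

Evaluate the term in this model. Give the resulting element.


value = 1

  s = 0
  k = 1
  (w (s) (k)) = w(0, 1) = 4
  s = 0
  s = 0
  s = 0
  (t (s) (s) (s)) = t(0, 0, 0) = 0
  s = 0
  s = 0
  s = 0
  (t (s) (s) (s)) = t(0, 0, 0) = 0
  (t (w (s) (k)) (t (s) (s) (s)) (t (s) (s) (s))) = t(4, 0, 0) = 1
  s = 0
  s = 0
  s = 0
  (t (s) (s) (s)) = t(0, 0, 0) = 0
  s = 0
  k = 1
  (w (s) (k)) = w(0, 1) = 4
  (r (t (s) (s) (s)) (w (s) (k))) = r(0, 4) = 1
  (w (t (w (s) (k)) (t (s) (s) (s)) (t (s) (s) (s))) (r (t (s) (s) (s)) (w (s) (k)))) = w(1, 1) = 1


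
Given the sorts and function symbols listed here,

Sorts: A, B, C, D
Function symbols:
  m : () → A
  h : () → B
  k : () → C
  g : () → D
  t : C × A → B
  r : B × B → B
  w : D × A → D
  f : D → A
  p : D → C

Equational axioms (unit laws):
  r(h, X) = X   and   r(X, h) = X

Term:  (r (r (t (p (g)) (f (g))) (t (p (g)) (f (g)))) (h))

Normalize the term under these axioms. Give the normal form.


normal form = (r (t (p (g)) (f (g))) (t (p (g)) (f (g))))

1. (r (r (t (p (g)) (f (g))) (t (p (g)) (f (g)))) (h))  →  (r (t (p (g)) (f (g))) (t (p (g)) (f (g))))


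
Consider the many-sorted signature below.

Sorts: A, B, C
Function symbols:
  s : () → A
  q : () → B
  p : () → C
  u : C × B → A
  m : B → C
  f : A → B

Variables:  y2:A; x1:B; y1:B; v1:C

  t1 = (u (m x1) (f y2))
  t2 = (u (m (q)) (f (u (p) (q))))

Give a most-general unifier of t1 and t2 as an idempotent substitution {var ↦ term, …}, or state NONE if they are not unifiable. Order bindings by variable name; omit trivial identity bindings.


{x1 ↦ (q), y2 ↦ (u (p) (q))}


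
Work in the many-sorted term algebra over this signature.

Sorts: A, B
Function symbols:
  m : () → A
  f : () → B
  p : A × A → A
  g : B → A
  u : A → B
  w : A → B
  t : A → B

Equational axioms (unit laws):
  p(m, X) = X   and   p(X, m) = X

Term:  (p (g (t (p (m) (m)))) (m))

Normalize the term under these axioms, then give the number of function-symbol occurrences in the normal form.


1. (p (g (t (p (m) (m)))) (m))  →  (g (t (p (m) (m))))
2. (g (t (p (m) (m))))  →  (g (t (m)))
normal form: (g (t (m)))

size = 3


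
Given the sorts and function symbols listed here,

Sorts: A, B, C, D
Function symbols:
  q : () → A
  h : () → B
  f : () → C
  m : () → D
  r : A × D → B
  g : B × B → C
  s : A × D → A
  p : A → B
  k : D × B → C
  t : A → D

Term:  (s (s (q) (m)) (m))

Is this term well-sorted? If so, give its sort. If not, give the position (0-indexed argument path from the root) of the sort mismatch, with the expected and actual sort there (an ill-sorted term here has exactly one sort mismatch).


well-sorted; sort = A

    (q) : A
    (m) : D
  (s (q) (m)) : A
  (m) : D
(s (s (q) (m)) (m)) : A


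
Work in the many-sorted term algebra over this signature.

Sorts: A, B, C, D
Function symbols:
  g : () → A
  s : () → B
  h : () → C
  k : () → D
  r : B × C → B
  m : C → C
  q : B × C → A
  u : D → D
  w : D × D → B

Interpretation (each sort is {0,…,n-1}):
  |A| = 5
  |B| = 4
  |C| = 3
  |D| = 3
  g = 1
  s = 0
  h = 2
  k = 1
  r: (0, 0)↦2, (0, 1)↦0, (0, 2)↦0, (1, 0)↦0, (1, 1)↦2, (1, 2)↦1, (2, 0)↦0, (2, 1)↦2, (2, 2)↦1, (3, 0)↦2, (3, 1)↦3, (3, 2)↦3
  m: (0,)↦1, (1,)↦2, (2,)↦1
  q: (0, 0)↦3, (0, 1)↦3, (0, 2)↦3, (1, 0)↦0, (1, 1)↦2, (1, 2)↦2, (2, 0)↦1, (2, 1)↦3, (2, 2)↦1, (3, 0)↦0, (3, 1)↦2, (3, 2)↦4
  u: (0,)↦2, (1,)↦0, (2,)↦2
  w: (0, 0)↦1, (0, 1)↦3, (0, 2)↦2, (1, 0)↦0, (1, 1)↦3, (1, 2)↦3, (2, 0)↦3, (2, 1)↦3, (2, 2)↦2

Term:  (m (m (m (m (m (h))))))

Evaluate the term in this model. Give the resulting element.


value = 1

  h = 2
  (m (h)) = m(2,) = 1
  (m (m (h))) = m(1,) = 2
  (m (m (m (h)))) = m(2,) = 1
  (m (m (m (m (h))))) = m(1,) = 2
  (m (m (m (m (m (h)))))) = m(2,) = 1


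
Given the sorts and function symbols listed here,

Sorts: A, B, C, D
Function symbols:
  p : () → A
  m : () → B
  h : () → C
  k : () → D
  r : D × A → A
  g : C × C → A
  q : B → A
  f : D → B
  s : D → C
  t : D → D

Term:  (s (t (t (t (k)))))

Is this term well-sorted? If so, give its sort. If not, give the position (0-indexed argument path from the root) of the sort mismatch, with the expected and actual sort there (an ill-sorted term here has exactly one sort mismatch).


        (k) : D
      (t (k)) : D
    (t (t (k))) : D
  (t (t (t (k)))) : D
(s (t (t (t (k))))) : C

well-sorted; sort = C


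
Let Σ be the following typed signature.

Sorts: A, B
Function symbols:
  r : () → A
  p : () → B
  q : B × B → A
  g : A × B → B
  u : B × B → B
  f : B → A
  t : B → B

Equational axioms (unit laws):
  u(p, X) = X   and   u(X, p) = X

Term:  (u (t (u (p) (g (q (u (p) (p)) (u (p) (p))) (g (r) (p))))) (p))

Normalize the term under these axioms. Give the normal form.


1. (u (t (u (p) (g (q (u (p) (p)) (u (p) (p))) (g (r) (p))))) (p))  →  (t (u (p) (g (q (u (p) (p)) (u (p) (p))) (g (r) (p)))))
2. (t (u (p) (g (q (u (p) (p)) (u (p) (p))) (g (r) (p)))))  →  (t (g (q (u (p) (p)) (u (p) (p))) (g (r) (p))))
3. (t (g (q (u (p) (p)) (u (p) (p))) (g (r) (p))))  →  (t (g (q (p) (u (p) (p))) (g (r) (p))))
4. (t (g (q (p) (u (p) (p))) (g (r) (p))))  →  (t (g (q (p) (p)) (g (r) (p))))

normal form = (t (g (q (p) (p)) (g (r) (p))))


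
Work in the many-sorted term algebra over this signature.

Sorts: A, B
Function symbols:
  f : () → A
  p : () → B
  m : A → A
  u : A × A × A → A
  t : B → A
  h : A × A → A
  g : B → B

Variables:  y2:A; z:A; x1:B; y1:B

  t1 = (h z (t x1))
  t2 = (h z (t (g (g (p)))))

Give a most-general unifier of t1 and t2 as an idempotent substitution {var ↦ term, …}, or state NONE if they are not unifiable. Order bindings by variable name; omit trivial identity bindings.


{x1 ↦ (g (g (p)))}


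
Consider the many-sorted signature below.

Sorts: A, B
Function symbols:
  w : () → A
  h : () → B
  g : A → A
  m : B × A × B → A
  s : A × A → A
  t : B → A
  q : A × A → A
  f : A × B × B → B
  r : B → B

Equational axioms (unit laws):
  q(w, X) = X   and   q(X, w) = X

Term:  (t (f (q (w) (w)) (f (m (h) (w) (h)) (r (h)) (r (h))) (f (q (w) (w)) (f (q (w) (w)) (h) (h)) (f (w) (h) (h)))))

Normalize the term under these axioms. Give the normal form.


1. (t (f (q (w) (w)) (f (m (h) (w) (h)) (r (h)) (r (h))) (f (q (w) (w)) (f (q (w) (w)) (h) (h)) (f (w) (h) (h)))))  →  (t (f (w) (f (m (h) (w) (h)) (r (h)) (r (h))) (f (q (w) (w)) (f (q (w) (w)) (h) (h)) (f (w) (h) (h)))))
2. (t (f (w) (f (m (h) (w) (h)) (r (h)) (r (h))) (f (q (w) (w)) (f (q (w) (w)) (h) (h)) (f (w) (h) (h)))))  →  (t (f (w) (f (m (h) (w) (h)) (r (h)) (r (h))) (f (w) (f (q (w) (w)) (h) (h)) (f (w) (h) (h)))))
3. (t (f (w) (f (m (h) (w) (h)) (r (h)) (r (h))) (f (w) (f (q (w) (w)) (h) (h)) (f (w) (h) (h)))))  →  (t (f (w) (f (m (h) (w) (h)) (r (h)) (r (h))) (f (w) (f (w) (h) (h)) (f (w) (h) (h)))))

normal form = (t (f (w) (f (m (h) (w) (h)) (r (h)) (r (h))) (f (w) (f (w) (h) (h)) (f (w) (h) (h)))))


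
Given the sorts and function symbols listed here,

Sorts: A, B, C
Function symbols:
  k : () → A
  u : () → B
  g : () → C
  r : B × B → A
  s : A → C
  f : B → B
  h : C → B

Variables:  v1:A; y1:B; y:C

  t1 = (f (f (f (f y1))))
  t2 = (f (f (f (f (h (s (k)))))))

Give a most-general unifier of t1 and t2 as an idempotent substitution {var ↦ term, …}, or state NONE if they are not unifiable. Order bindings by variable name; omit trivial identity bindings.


{y1 ↦ (h (s (k)))}


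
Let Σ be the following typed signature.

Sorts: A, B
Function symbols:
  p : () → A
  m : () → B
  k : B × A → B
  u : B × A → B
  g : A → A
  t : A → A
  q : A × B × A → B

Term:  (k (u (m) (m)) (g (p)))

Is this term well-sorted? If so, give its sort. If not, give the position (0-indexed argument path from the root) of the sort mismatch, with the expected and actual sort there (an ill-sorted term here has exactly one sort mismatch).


ill-sorted at position [0, 1]: expected A, got B

    (m) : B
    (m) : B
  (u (m) (m)) : ✗ arg 1 at [0, 1] has sort B, expected A
    (p) : A
  (g (p)) : A


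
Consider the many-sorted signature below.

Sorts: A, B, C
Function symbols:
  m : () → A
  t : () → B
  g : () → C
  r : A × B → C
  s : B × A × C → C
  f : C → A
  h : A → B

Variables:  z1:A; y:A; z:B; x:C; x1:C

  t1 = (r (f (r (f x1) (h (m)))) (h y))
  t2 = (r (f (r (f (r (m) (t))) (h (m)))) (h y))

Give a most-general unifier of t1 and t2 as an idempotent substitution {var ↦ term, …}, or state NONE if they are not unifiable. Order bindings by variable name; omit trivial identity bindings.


{x1 ↦ (r (m) (t))}


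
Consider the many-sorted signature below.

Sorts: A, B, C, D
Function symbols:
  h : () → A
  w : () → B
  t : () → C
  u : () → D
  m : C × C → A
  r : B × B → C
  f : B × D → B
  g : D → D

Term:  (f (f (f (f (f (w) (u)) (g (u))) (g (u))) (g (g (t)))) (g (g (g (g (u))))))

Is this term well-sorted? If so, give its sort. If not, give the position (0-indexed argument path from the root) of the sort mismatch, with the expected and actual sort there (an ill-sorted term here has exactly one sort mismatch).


ill-sorted at position [0, 1, 0, 0]: expected D, got C

          (w) : B
          (u) : D
        (f (w) (u)) : B
          (u) : D
        (g (u)) : D
      (f (f (w) (u)) (g (u))) : B
        (u) : D
      (g (u)) : D
    (f (f (f (w) (u)) (g (u))) (g (u))) : B
        (t) : C
      (g (t)) : ✗ arg 0 at [0, 1, 0, 0] has sort C, expected D
          (u) : D
        (g (u)) : D
      (g (g (u))) : D
    (g (g (g (u)))) : D
  (g (g (g (g (u))))) : D


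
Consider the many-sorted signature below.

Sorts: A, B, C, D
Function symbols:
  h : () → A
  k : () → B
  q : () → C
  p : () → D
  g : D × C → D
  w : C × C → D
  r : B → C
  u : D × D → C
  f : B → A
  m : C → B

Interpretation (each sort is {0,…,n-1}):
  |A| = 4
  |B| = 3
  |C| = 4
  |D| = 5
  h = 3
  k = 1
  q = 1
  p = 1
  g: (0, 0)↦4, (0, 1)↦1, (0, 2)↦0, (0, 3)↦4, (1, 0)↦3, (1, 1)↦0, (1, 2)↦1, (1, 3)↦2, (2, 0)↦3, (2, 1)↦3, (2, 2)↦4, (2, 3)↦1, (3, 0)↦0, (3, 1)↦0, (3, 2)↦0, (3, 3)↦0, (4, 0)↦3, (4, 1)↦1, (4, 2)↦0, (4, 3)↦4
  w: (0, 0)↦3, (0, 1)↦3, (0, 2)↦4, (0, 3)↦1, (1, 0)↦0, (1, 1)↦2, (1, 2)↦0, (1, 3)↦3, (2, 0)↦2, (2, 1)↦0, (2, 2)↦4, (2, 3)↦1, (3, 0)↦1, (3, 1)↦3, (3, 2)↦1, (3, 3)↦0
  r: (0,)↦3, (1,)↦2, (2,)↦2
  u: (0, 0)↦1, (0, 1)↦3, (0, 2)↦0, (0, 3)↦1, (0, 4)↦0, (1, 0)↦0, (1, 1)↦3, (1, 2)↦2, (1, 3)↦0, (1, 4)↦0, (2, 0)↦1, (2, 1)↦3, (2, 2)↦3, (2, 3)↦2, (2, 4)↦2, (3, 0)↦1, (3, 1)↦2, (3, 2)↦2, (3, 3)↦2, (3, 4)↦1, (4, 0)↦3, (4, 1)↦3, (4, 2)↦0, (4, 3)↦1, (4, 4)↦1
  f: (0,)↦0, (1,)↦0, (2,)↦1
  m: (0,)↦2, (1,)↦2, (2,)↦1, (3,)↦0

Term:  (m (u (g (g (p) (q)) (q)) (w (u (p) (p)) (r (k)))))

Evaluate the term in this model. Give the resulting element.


  p = 1
  q = 1
  (g (p) (q)) = g(1, 1) = 0
  q = 1
  (g (g (p) (q)) (q)) = g(0, 1) = 1
  p = 1
  p = 1
  (u (p) (p)) = u(1, 1) = 3
  k = 1
  (r (k)) = r(1,) = 2
  (w (u (p) (p)) (r (k))) = w(3, 2) = 1
  (u (g (g (p) (q)) (q)) (w (u (p) (p)) (r (k)))) = u(1, 1) = 3
  (m (u (g (g (p) (q)) (q)) (w (u (p) (p)) (r (k))))) = m(3,) = 0

value = 0


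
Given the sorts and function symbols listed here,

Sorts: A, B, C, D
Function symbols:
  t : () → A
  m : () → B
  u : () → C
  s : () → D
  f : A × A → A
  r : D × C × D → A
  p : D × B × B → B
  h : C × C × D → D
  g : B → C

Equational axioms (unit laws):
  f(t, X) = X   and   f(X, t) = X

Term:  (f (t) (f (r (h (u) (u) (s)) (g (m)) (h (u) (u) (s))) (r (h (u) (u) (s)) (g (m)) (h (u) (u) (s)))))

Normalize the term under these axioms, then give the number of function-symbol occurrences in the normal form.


size = 23

1. (f (t) (f (r (h (u) (u) (s)) (g (m)) (h (u) (u) (s))) (r (h (u) (u) (s)) (g (m)) (h (u) (u) (s)))))  →  (f (r (h (u) (u) (s)) (g (m)) (h (u) (u) (s))) (r (h (u) (u) (s)) (g (m)) (h (u) (u) (s))))
normal form: (f (r (h (u) (u) (s)) (g (m)) (h (u) (u) (s))) (r (h (u) (u) (s)) (g (m)) (h (u) (u) (s))))


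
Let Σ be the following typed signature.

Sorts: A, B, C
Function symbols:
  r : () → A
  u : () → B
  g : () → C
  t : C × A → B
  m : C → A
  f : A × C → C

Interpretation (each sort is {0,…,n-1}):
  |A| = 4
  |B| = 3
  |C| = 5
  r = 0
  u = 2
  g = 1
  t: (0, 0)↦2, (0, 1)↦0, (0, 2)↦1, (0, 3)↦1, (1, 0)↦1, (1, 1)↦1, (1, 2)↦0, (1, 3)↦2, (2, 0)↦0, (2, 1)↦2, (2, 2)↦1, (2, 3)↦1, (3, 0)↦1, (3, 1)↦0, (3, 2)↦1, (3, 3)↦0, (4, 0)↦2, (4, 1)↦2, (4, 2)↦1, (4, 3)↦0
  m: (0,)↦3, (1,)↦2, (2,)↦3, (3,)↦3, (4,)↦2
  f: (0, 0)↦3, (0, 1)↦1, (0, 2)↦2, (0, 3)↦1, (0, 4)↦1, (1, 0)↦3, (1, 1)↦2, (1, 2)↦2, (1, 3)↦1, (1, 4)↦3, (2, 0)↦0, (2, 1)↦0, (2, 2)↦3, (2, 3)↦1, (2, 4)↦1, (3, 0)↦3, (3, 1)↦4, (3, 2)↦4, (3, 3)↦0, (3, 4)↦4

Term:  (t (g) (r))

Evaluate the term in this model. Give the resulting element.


  g = 1
  r = 0
  (t (g) (r)) = t(1, 0) = 1

value = 1


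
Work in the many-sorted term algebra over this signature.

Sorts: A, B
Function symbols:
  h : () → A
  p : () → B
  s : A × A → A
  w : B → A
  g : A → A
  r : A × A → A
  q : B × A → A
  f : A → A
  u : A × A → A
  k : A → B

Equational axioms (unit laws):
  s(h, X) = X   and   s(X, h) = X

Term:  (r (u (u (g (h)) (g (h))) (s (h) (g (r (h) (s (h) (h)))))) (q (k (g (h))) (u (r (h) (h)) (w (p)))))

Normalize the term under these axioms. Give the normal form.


normal form = (r (u (u (g (h)) (g (h))) (g (r (h) (h)))) (q (k (g (h))) (u (r (h) (h)) (w (p)))))

1. (r (u (u (g (h)) (g (h))) (s (h) (g (r (h) (s (h) (h)))))) (q (k (g (h))) (u (r (h) (h)) (w (p)))))  →  (r (u (u (g (h)) (g (h))) (g (r (h) (s (h) (h))))) (q (k (g (h))) (u (r (h) (h)) (w (p)))))
2. (r (u (u (g (h)) (g (h))) (g (r (h) (s (h) (h))))) (q (k (g (h))) (u (r (h) (h)) (w (p)))))  →  (r (u (u (g (h)) (g (h))) (g (r (h) (h)))) (q (k (g (h))) (u (r (h) (h)) (w (p)))))


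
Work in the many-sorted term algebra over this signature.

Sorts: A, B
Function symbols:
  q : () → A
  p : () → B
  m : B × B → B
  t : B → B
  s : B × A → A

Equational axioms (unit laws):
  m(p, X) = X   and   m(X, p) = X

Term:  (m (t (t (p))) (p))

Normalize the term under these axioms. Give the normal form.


1. (m (t (t (p))) (p))  →  (t (t (p)))

normal form = (t (t (p)))


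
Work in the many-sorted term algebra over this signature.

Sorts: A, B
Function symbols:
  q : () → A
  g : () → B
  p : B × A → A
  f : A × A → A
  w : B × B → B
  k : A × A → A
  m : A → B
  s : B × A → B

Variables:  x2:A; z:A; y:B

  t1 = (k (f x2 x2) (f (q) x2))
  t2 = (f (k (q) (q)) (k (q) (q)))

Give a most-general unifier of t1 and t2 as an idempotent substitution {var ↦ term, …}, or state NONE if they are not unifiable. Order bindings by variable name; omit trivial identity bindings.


NONE (not unifiable)

head clash or occurs-check failure — not unifiable


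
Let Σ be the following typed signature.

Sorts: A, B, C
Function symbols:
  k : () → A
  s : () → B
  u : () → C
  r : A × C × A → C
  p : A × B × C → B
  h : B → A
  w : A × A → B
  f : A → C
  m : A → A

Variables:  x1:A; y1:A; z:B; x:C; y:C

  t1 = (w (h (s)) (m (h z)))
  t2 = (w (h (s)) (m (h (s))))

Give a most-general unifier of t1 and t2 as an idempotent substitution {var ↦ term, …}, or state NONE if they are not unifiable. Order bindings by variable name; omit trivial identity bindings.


{z ↦ (s)}


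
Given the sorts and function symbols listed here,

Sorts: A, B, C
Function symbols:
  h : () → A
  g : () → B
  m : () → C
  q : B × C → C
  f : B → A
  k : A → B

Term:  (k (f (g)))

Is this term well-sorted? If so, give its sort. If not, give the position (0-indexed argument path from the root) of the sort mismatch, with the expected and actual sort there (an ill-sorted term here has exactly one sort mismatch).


    (g) : B
  (f (g)) : A
(k (f (g))) : B

well-sorted; sort = B


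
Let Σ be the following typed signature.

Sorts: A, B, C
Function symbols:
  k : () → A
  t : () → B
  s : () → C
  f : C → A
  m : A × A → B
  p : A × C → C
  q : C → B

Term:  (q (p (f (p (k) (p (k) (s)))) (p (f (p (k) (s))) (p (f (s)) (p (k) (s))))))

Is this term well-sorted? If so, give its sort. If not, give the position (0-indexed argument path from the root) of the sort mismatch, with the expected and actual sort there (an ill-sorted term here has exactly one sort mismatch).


well-sorted; sort = B

        (k) : A
          (k) : A
          (s) : C
        (p (k) (s)) : C
      (p (k) (p (k) (s))) : C
    (f (p (k) (p (k) (s)))) : A
          (k) : A
          (s) : C
        (p (k) (s)) : C
      (f (p (k) (s))) : A
          (s) : C
        (f (s)) : A
          (k) : A
          (s) : C
        (p (k) (s)) : C
      (p (f (s)) (p (k) (s))) : C
    (p (f (p (k) (s))) (p (f (s)) (p (k) (s)))) : C
  (p (f (p (k) (p (k) (s)))) (p (f (p (k) (s))) (p (f (s)) (p (k) (s))))) : C
(q (p (f (p (k) (p (k) (s)))) (p (f (p (k) (s))) (p (f (s)) (p (k) (s)))))) : B


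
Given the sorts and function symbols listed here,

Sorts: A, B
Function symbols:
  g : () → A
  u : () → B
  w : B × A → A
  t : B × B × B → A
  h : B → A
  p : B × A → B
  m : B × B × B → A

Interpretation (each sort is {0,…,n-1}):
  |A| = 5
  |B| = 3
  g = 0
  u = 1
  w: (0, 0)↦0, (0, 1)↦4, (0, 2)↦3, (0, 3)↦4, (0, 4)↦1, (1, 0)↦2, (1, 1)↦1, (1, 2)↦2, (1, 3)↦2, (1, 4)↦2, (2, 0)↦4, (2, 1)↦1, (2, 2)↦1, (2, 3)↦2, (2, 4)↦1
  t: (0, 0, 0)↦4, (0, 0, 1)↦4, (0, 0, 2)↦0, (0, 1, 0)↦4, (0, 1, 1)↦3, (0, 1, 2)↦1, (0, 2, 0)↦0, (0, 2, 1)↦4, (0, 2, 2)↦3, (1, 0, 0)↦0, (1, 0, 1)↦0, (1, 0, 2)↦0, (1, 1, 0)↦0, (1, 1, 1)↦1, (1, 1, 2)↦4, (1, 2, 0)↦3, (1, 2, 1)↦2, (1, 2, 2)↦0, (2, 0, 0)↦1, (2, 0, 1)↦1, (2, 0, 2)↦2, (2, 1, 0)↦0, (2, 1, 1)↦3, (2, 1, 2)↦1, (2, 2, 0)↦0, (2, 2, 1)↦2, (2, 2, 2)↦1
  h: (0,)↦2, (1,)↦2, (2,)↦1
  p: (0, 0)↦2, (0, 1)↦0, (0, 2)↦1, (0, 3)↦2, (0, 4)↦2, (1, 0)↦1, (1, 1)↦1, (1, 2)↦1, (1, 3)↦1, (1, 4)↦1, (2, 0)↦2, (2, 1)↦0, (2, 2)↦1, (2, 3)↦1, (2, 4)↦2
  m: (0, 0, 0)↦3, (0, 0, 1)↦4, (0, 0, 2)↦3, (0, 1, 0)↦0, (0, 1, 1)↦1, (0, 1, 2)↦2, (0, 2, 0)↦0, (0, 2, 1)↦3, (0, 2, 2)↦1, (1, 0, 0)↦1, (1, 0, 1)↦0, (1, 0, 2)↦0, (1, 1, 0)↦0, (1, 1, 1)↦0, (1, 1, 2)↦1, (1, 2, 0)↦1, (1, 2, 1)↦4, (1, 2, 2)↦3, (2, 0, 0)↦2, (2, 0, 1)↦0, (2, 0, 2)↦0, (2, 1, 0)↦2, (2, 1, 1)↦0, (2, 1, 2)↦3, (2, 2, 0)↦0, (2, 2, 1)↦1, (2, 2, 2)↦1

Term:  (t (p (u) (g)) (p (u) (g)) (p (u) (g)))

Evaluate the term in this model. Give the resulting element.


value = 1

  u = 1
  g = 0
  (p (u) (g)) = p(1, 0) = 1
  u = 1
  g = 0
  (p (u) (g)) = p(1, 0) = 1
  u = 1
  g = 0
  (p (u) (g)) = p(1, 0) = 1
  (t (p (u) (g)) (p (u) (g)) (p (u) (g))) = t(1, 1, 1) = 1


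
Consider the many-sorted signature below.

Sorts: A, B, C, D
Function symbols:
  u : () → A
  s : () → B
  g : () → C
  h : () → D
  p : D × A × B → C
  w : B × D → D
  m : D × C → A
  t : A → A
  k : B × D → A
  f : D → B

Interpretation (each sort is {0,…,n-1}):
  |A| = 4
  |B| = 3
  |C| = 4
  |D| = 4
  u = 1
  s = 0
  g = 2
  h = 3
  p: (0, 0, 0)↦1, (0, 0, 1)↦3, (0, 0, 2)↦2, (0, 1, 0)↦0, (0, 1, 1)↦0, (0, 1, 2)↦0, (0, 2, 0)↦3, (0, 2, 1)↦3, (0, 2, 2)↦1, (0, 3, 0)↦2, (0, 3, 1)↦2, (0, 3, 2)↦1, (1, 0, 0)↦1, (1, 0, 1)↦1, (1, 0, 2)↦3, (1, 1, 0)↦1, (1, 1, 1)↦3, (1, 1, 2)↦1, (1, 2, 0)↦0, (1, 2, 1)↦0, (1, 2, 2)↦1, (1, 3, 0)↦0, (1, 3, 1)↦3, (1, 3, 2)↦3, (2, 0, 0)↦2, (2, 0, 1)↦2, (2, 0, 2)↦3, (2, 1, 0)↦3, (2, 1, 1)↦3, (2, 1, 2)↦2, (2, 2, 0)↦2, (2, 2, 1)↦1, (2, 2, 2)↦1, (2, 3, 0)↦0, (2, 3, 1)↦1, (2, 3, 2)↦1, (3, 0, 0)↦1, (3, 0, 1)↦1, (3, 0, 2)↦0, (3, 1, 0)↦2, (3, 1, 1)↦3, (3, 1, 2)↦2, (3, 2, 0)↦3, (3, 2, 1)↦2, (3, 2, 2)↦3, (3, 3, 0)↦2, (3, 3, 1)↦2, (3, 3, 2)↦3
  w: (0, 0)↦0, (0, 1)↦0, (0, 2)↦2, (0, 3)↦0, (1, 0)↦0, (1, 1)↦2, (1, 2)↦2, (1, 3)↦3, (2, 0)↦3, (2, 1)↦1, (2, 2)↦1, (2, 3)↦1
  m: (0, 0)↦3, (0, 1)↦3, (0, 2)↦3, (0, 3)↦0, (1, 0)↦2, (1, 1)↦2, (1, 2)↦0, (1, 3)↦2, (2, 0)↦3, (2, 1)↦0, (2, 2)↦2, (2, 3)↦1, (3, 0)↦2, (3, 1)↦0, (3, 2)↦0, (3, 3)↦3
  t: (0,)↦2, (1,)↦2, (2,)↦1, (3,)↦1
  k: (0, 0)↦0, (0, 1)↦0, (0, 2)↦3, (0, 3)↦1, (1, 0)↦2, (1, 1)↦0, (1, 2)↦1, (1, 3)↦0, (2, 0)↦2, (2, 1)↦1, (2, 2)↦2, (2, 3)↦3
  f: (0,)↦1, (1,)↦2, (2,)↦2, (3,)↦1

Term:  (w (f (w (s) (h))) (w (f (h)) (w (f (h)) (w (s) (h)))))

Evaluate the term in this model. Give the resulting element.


  s = 0
  h = 3
  (w (s) (h)) = w(0, 3) = 0
  (f (w (s) (h))) = f(0,) = 1
  h = 3
  (f (h)) = f(3,) = 1
  h = 3
  (f (h)) = f(3,) = 1
  s = 0
  h = 3
  (w (s) (h)) = w(0, 3) = 0
  (w (f (h)) (w (s) (h))) = w(1, 0) = 0
  (w (f (h)) (w (f (h)) (w (s) (h)))) = w(1, 0) = 0
  (w (f (w (s) (h))) (w (f (h)) (w (f (h)) (w (s) (h))))) = w(1, 0) = 0

value = 0


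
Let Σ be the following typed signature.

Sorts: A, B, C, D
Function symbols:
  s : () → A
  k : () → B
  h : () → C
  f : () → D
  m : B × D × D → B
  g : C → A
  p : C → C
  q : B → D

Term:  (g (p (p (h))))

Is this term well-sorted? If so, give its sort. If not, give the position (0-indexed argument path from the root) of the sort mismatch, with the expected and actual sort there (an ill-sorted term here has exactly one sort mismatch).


well-sorted; sort = A

      (h) : C
    (p (h)) : C
  (p (p (h))) : C
(g (p (p (h)))) : A


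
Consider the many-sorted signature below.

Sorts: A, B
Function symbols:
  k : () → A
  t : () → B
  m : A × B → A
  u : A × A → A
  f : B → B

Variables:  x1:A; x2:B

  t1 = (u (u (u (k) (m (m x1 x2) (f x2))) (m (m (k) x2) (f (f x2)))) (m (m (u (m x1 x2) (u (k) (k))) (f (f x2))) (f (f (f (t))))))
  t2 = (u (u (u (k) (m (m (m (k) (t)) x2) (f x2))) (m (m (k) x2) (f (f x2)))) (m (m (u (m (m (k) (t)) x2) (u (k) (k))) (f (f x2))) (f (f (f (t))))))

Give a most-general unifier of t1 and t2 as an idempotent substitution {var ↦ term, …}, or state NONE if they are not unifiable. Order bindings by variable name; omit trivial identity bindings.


{x1 ↦ (m (k) (t))}


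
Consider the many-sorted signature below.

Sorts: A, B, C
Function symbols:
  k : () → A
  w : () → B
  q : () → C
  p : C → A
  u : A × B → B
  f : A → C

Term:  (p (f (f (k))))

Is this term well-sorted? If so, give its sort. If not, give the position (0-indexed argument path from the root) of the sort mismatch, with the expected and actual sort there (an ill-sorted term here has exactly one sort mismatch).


      (k) : A
    (f (k)) : C
  (f (f (k))) : ✗ arg 0 at [0, 0] has sort C, expected A

ill-sorted at position [0, 0]: expected A, got C


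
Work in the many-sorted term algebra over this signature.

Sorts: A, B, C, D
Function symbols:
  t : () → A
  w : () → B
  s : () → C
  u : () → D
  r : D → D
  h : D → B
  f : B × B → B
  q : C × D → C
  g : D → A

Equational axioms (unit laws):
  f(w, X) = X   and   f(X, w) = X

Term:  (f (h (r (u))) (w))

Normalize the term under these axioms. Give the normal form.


normal form = (h (r (u)))

1. (f (h (r (u))) (w))  →  (h (r (u)))


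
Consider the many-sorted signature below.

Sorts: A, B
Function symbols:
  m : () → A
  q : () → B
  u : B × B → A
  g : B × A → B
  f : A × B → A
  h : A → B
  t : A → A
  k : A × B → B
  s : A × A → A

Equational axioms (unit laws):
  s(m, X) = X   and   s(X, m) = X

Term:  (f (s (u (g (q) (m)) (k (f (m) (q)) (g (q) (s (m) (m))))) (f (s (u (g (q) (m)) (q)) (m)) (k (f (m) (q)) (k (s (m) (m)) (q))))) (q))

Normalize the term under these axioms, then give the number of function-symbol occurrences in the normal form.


1. (f (s (u (g (q) (m)) (k (f (m) (q)) (g (q) (s (m) (m))))) (f (s (u (g (q) (m)) (q)) (m)) (k (f (m) (q)) (k (s (m) (m)) (q))))) (q))  →  (f (s (u (g (q) (m)) (k (f (m) (q)) (g (q) (m)))) (f (s (u (g (q) (m)) (q)) (m)) (k (f (m) (q)) (k (s (m) (m)) (q))))) (q))
2. (f (s (u (g (q) (m)) (k (f (m) (q)) (g (q) (m)))) (f (s (u (g (q) (m)) (q)) (m)) (k (f (m) (q)) (k (s (m) (m)) (q))))) (q))  →  (f (s (u (g (q) (m)) (k (f (m) (q)) (g (q) (m)))) (f (u (g (q) (m)) (q)) (k (f (m) (q)) (k (s (m) (m)) (q))))) (q))
3. (f (s (u (g (q) (m)) (k (f (m) (q)) (g (q) (m)))) (f (u (g (q) (m)) (q)) (k (f (m) (q)) (k (s (m) (m)) (q))))) (q))  →  (f (s (u (g (q) (m)) (k (f (m) (q)) (g (q) (m)))) (f (u (g (q) (m)) (q)) (k (f (m) (q)) (k (m) (q))))) (q))
normal form: (f (s (u (g (q) (m)) (k (f (m) (q)) (g (q) (m)))) (f (u (g (q) (m)) (q)) (k (f (m) (q)) (k (m) (q))))) (q))

size = 27


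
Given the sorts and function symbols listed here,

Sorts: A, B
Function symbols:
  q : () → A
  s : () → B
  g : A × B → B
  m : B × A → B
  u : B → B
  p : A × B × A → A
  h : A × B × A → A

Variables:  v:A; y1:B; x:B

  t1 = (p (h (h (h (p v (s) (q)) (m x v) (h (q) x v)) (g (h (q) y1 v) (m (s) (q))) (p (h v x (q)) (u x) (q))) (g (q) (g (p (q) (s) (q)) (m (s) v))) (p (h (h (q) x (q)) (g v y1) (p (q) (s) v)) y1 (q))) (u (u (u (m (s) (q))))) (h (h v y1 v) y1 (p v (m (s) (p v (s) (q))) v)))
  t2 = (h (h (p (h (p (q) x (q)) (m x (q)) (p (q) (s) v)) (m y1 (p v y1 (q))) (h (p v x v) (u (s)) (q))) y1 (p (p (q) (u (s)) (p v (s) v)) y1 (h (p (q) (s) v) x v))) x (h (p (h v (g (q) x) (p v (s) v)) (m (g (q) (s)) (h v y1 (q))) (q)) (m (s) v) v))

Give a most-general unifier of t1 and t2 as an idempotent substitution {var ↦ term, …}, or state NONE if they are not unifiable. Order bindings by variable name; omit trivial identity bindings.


head clash or occurs-check failure — not unifiable

NONE (not unifiable)
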